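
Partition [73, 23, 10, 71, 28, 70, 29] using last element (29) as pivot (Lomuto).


Pivot: 29
  23 <= 29: swap -> [23, 73, 10, 71, 28, 70, 29]
  10 <= 29: swap -> [23, 10, 73, 71, 28, 70, 29]
  28 <= 29: swap -> [23, 10, 28, 71, 73, 70, 29]
Place pivot at 3: [23, 10, 28, 29, 73, 70, 71]

Partitioned: [23, 10, 28, 29, 73, 70, 71]


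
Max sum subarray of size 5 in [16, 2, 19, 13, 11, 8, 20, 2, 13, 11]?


[0:5]: 61
[1:6]: 53
[2:7]: 71
[3:8]: 54
[4:9]: 54
[5:10]: 54

Max: 71 at [2:7]


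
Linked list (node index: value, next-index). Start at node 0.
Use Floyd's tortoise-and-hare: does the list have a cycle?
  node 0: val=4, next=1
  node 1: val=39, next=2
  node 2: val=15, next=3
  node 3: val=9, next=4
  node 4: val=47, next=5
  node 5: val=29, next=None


Floyd's tortoise (slow, +1) and hare (fast, +2):
  init: slow=0, fast=0
  step 1: slow=1, fast=2
  step 2: slow=2, fast=4
  step 3: fast 4->5->None, no cycle

Cycle: no


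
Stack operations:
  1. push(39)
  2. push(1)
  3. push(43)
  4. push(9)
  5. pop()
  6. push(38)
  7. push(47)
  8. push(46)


push(39) -> [39]
push(1) -> [39, 1]
push(43) -> [39, 1, 43]
push(9) -> [39, 1, 43, 9]
pop()->9, [39, 1, 43]
push(38) -> [39, 1, 43, 38]
push(47) -> [39, 1, 43, 38, 47]
push(46) -> [39, 1, 43, 38, 47, 46]

Final stack: [39, 1, 43, 38, 47, 46]


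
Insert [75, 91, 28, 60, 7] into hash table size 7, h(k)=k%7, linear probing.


Insert 75: h=5 -> slot 5
Insert 91: h=0 -> slot 0
Insert 28: h=0, 1 probes -> slot 1
Insert 60: h=4 -> slot 4
Insert 7: h=0, 2 probes -> slot 2

Table: [91, 28, 7, None, 60, 75, None]


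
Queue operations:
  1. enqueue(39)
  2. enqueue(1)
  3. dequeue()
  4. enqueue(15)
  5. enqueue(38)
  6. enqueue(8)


enqueue(39) -> [39]
enqueue(1) -> [39, 1]
dequeue()->39, [1]
enqueue(15) -> [1, 15]
enqueue(38) -> [1, 15, 38]
enqueue(8) -> [1, 15, 38, 8]

Final queue: [1, 15, 38, 8]


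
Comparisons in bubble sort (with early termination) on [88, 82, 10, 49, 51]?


Algorithm: bubble sort (with early termination)
Input: [88, 82, 10, 49, 51]
Sorted: [10, 49, 51, 82, 88]

9


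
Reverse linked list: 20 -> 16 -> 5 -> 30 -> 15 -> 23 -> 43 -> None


Step 1: curr=20, set curr.next=prev(None) | reversed so far: 20
Step 2: curr=16, set curr.next=prev(20) | reversed so far: 16 -> 20
Step 3: curr=5, set curr.next=prev(16) | reversed so far: 5 -> 16 -> 20
Step 4: curr=30, set curr.next=prev(5) | reversed so far: 30 -> 5 -> 16 -> 20
Step 5: curr=15, set curr.next=prev(30) | reversed so far: 15 -> 30 -> 5 -> 16 -> 20
Step 6: curr=23, set curr.next=prev(15) | reversed so far: 23 -> 15 -> 30 -> 5 -> 16 -> 20
Step 7: curr=43, set curr.next=prev(23) | reversed so far: 43 -> 23 -> 15 -> 30 -> 5 -> 16 -> 20

43 -> 23 -> 15 -> 30 -> 5 -> 16 -> 20 -> None


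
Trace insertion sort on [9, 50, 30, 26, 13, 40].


Initial: [9, 50, 30, 26, 13, 40]
Insert 50: [9, 50, 30, 26, 13, 40]
Insert 30: [9, 30, 50, 26, 13, 40]
Insert 26: [9, 26, 30, 50, 13, 40]
Insert 13: [9, 13, 26, 30, 50, 40]
Insert 40: [9, 13, 26, 30, 40, 50]

Sorted: [9, 13, 26, 30, 40, 50]


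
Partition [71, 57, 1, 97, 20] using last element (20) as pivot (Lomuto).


Pivot: 20
  1 <= 20: swap -> [1, 57, 71, 97, 20]
Place pivot at 1: [1, 20, 71, 97, 57]

Partitioned: [1, 20, 71, 97, 57]


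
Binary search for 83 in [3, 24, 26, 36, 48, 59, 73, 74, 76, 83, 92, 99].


Step 1: lo=0, hi=11, mid=5, val=59
Step 2: lo=6, hi=11, mid=8, val=76
Step 3: lo=9, hi=11, mid=10, val=92
Step 4: lo=9, hi=9, mid=9, val=83

Found at index 9


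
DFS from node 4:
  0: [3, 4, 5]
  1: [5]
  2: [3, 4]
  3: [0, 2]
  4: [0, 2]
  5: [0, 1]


Visit 4, push [2, 0]
Visit 0, push [5, 3]
Visit 3, push [2]
Visit 2, push []
Visit 5, push [1]
Visit 1, push []

DFS order: [4, 0, 3, 2, 5, 1]


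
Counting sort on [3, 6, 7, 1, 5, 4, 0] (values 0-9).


Input: [3, 6, 7, 1, 5, 4, 0]
Counts: [1, 1, 0, 1, 1, 1, 1, 1, 0, 0]

Sorted: [0, 1, 3, 4, 5, 6, 7]


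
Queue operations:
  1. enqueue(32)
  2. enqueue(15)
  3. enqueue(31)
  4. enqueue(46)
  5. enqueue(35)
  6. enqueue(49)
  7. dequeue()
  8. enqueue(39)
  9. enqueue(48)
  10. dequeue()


enqueue(32) -> [32]
enqueue(15) -> [32, 15]
enqueue(31) -> [32, 15, 31]
enqueue(46) -> [32, 15, 31, 46]
enqueue(35) -> [32, 15, 31, 46, 35]
enqueue(49) -> [32, 15, 31, 46, 35, 49]
dequeue()->32, [15, 31, 46, 35, 49]
enqueue(39) -> [15, 31, 46, 35, 49, 39]
enqueue(48) -> [15, 31, 46, 35, 49, 39, 48]
dequeue()->15, [31, 46, 35, 49, 39, 48]

Final queue: [31, 46, 35, 49, 39, 48]


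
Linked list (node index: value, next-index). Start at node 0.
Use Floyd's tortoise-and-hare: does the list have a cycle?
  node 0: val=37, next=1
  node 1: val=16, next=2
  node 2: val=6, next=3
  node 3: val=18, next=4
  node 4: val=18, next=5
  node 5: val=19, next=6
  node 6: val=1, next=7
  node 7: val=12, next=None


Floyd's tortoise (slow, +1) and hare (fast, +2):
  init: slow=0, fast=0
  step 1: slow=1, fast=2
  step 2: slow=2, fast=4
  step 3: slow=3, fast=6
  step 4: fast 6->7->None, no cycle

Cycle: no


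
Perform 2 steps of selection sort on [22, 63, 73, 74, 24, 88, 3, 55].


Initial: [22, 63, 73, 74, 24, 88, 3, 55]
Step 1: min=3 at 6
  Swap: [3, 63, 73, 74, 24, 88, 22, 55]
Step 2: min=22 at 6
  Swap: [3, 22, 73, 74, 24, 88, 63, 55]

After 2 steps: [3, 22, 73, 74, 24, 88, 63, 55]


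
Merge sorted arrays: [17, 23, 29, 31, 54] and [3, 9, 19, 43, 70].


Take 3 from B
Take 9 from B
Take 17 from A
Take 19 from B
Take 23 from A
Take 29 from A
Take 31 from A
Take 43 from B
Take 54 from A

Merged: [3, 9, 17, 19, 23, 29, 31, 43, 54, 70]


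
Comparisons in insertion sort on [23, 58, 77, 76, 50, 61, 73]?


Algorithm: insertion sort
Input: [23, 58, 77, 76, 50, 61, 73]
Sorted: [23, 50, 58, 61, 73, 76, 77]

14


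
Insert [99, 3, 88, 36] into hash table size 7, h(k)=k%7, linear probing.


Insert 99: h=1 -> slot 1
Insert 3: h=3 -> slot 3
Insert 88: h=4 -> slot 4
Insert 36: h=1, 1 probes -> slot 2

Table: [None, 99, 36, 3, 88, None, None]


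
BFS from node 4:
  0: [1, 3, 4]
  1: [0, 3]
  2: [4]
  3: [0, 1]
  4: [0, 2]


Visit 4, enqueue [0, 2]
Visit 0, enqueue [1, 3]
Visit 2, enqueue []
Visit 1, enqueue []
Visit 3, enqueue []

BFS order: [4, 0, 2, 1, 3]


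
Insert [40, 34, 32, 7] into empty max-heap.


Insert 40: [40]
Insert 34: [40, 34]
Insert 32: [40, 34, 32]
Insert 7: [40, 34, 32, 7]

Final heap: [40, 34, 32, 7]


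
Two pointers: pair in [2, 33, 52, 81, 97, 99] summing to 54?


lo=0(2)+hi=5(99)=101
lo=0(2)+hi=4(97)=99
lo=0(2)+hi=3(81)=83
lo=0(2)+hi=2(52)=54

Yes: 2+52=54


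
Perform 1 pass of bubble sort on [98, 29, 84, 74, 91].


Initial: [98, 29, 84, 74, 91]
Pass 1: [29, 84, 74, 91, 98] (4 swaps)

After 1 pass: [29, 84, 74, 91, 98]


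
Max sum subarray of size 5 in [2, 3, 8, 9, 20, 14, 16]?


[0:5]: 42
[1:6]: 54
[2:7]: 67

Max: 67 at [2:7]


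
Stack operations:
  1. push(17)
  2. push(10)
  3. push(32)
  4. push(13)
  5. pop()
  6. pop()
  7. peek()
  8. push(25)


push(17) -> [17]
push(10) -> [17, 10]
push(32) -> [17, 10, 32]
push(13) -> [17, 10, 32, 13]
pop()->13, [17, 10, 32]
pop()->32, [17, 10]
peek()->10
push(25) -> [17, 10, 25]

Final stack: [17, 10, 25]


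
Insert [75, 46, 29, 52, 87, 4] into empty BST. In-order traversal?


Insert 75: root
Insert 46: L from 75
Insert 29: L from 75 -> L from 46
Insert 52: L from 75 -> R from 46
Insert 87: R from 75
Insert 4: L from 75 -> L from 46 -> L from 29

In-order: [4, 29, 46, 52, 75, 87]


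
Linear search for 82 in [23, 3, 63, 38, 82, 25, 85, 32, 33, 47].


i=0: 23!=82
i=1: 3!=82
i=2: 63!=82
i=3: 38!=82
i=4: 82==82 found!

Found at 4, 5 comps


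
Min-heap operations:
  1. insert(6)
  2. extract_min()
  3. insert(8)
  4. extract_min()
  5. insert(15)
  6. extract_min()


insert(6) -> [6]
extract_min()->6, []
insert(8) -> [8]
extract_min()->8, []
insert(15) -> [15]
extract_min()->15, []

Final heap: []


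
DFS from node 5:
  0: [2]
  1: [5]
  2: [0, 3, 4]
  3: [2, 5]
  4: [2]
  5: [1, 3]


Visit 5, push [3, 1]
Visit 1, push []
Visit 3, push [2]
Visit 2, push [4, 0]
Visit 0, push []
Visit 4, push []

DFS order: [5, 1, 3, 2, 0, 4]


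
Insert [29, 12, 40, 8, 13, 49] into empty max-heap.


Insert 29: [29]
Insert 12: [29, 12]
Insert 40: [40, 12, 29]
Insert 8: [40, 12, 29, 8]
Insert 13: [40, 13, 29, 8, 12]
Insert 49: [49, 13, 40, 8, 12, 29]

Final heap: [49, 13, 40, 8, 12, 29]


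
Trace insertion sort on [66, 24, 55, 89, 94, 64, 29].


Initial: [66, 24, 55, 89, 94, 64, 29]
Insert 24: [24, 66, 55, 89, 94, 64, 29]
Insert 55: [24, 55, 66, 89, 94, 64, 29]
Insert 89: [24, 55, 66, 89, 94, 64, 29]
Insert 94: [24, 55, 66, 89, 94, 64, 29]
Insert 64: [24, 55, 64, 66, 89, 94, 29]
Insert 29: [24, 29, 55, 64, 66, 89, 94]

Sorted: [24, 29, 55, 64, 66, 89, 94]


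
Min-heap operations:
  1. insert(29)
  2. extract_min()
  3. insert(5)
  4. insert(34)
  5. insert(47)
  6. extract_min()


insert(29) -> [29]
extract_min()->29, []
insert(5) -> [5]
insert(34) -> [5, 34]
insert(47) -> [5, 34, 47]
extract_min()->5, [34, 47]

Final heap: [34, 47]


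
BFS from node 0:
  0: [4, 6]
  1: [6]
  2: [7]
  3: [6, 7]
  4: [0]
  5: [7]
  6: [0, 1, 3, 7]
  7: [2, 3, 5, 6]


Visit 0, enqueue [4, 6]
Visit 4, enqueue []
Visit 6, enqueue [1, 3, 7]
Visit 1, enqueue []
Visit 3, enqueue []
Visit 7, enqueue [2, 5]
Visit 2, enqueue []
Visit 5, enqueue []

BFS order: [0, 4, 6, 1, 3, 7, 2, 5]


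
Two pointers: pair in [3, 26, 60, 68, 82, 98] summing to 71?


lo=0(3)+hi=5(98)=101
lo=0(3)+hi=4(82)=85
lo=0(3)+hi=3(68)=71

Yes: 3+68=71


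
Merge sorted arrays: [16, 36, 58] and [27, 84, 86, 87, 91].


Take 16 from A
Take 27 from B
Take 36 from A
Take 58 from A

Merged: [16, 27, 36, 58, 84, 86, 87, 91]


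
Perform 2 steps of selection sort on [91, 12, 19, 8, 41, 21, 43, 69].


Initial: [91, 12, 19, 8, 41, 21, 43, 69]
Step 1: min=8 at 3
  Swap: [8, 12, 19, 91, 41, 21, 43, 69]
Step 2: min=12 at 1
  Swap: [8, 12, 19, 91, 41, 21, 43, 69]

After 2 steps: [8, 12, 19, 91, 41, 21, 43, 69]


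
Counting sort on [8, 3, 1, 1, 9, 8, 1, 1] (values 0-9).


Input: [8, 3, 1, 1, 9, 8, 1, 1]
Counts: [0, 4, 0, 1, 0, 0, 0, 0, 2, 1]

Sorted: [1, 1, 1, 1, 3, 8, 8, 9]


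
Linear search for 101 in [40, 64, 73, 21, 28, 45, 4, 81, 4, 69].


i=0: 40!=101
i=1: 64!=101
i=2: 73!=101
i=3: 21!=101
i=4: 28!=101
i=5: 45!=101
i=6: 4!=101
i=7: 81!=101
i=8: 4!=101
i=9: 69!=101

Not found, 10 comps


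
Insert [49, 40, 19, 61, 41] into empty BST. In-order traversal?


Insert 49: root
Insert 40: L from 49
Insert 19: L from 49 -> L from 40
Insert 61: R from 49
Insert 41: L from 49 -> R from 40

In-order: [19, 40, 41, 49, 61]


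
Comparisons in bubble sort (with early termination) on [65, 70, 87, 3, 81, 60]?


Algorithm: bubble sort (with early termination)
Input: [65, 70, 87, 3, 81, 60]
Sorted: [3, 60, 65, 70, 81, 87]

15


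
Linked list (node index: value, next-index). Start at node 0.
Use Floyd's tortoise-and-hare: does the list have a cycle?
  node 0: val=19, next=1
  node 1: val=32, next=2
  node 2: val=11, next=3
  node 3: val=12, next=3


Floyd's tortoise (slow, +1) and hare (fast, +2):
  init: slow=0, fast=0
  step 1: slow=1, fast=2
  step 2: slow=2, fast=3
  step 3: slow=3, fast=3
  slow == fast at node 3: cycle detected

Cycle: yes


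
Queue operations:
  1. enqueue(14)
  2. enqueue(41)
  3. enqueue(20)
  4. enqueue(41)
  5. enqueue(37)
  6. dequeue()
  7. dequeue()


enqueue(14) -> [14]
enqueue(41) -> [14, 41]
enqueue(20) -> [14, 41, 20]
enqueue(41) -> [14, 41, 20, 41]
enqueue(37) -> [14, 41, 20, 41, 37]
dequeue()->14, [41, 20, 41, 37]
dequeue()->41, [20, 41, 37]

Final queue: [20, 41, 37]


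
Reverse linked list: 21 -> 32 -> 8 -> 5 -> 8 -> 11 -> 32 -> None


Step 1: curr=21, set curr.next=prev(None) | reversed so far: 21
Step 2: curr=32, set curr.next=prev(21) | reversed so far: 32 -> 21
Step 3: curr=8, set curr.next=prev(32) | reversed so far: 8 -> 32 -> 21
Step 4: curr=5, set curr.next=prev(8) | reversed so far: 5 -> 8 -> 32 -> 21
Step 5: curr=8, set curr.next=prev(5) | reversed so far: 8 -> 5 -> 8 -> 32 -> 21
Step 6: curr=11, set curr.next=prev(8) | reversed so far: 11 -> 8 -> 5 -> 8 -> 32 -> 21
Step 7: curr=32, set curr.next=prev(11) | reversed so far: 32 -> 11 -> 8 -> 5 -> 8 -> 32 -> 21

32 -> 11 -> 8 -> 5 -> 8 -> 32 -> 21 -> None


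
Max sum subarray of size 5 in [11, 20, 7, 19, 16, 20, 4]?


[0:5]: 73
[1:6]: 82
[2:7]: 66

Max: 82 at [1:6]


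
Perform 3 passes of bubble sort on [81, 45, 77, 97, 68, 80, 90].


Initial: [81, 45, 77, 97, 68, 80, 90]
Pass 1: [45, 77, 81, 68, 80, 90, 97] (5 swaps)
Pass 2: [45, 77, 68, 80, 81, 90, 97] (2 swaps)
Pass 3: [45, 68, 77, 80, 81, 90, 97] (1 swaps)

After 3 passes: [45, 68, 77, 80, 81, 90, 97]


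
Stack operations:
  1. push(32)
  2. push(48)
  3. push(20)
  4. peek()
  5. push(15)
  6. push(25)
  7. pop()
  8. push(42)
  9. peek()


push(32) -> [32]
push(48) -> [32, 48]
push(20) -> [32, 48, 20]
peek()->20
push(15) -> [32, 48, 20, 15]
push(25) -> [32, 48, 20, 15, 25]
pop()->25, [32, 48, 20, 15]
push(42) -> [32, 48, 20, 15, 42]
peek()->42

Final stack: [32, 48, 20, 15, 42]


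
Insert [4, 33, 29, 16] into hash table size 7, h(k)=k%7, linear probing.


Insert 4: h=4 -> slot 4
Insert 33: h=5 -> slot 5
Insert 29: h=1 -> slot 1
Insert 16: h=2 -> slot 2

Table: [None, 29, 16, None, 4, 33, None]


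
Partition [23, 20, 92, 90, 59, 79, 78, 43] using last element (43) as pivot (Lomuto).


Pivot: 43
  23 <= 43: advance i (no swap)
  20 <= 43: advance i (no swap)
Place pivot at 2: [23, 20, 43, 90, 59, 79, 78, 92]

Partitioned: [23, 20, 43, 90, 59, 79, 78, 92]


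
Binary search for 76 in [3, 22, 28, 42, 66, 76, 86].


Step 1: lo=0, hi=6, mid=3, val=42
Step 2: lo=4, hi=6, mid=5, val=76

Found at index 5


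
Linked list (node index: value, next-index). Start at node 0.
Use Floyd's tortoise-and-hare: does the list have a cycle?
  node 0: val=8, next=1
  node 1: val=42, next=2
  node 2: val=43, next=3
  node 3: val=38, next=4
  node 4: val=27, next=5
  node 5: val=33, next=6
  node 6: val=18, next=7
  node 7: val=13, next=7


Floyd's tortoise (slow, +1) and hare (fast, +2):
  init: slow=0, fast=0
  step 1: slow=1, fast=2
  step 2: slow=2, fast=4
  step 3: slow=3, fast=6
  step 4: slow=4, fast=7
  step 5: slow=5, fast=7
  step 6: slow=6, fast=7
  step 7: slow=7, fast=7
  slow == fast at node 7: cycle detected

Cycle: yes


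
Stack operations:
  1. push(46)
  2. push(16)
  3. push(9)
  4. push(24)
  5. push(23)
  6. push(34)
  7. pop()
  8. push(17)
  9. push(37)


push(46) -> [46]
push(16) -> [46, 16]
push(9) -> [46, 16, 9]
push(24) -> [46, 16, 9, 24]
push(23) -> [46, 16, 9, 24, 23]
push(34) -> [46, 16, 9, 24, 23, 34]
pop()->34, [46, 16, 9, 24, 23]
push(17) -> [46, 16, 9, 24, 23, 17]
push(37) -> [46, 16, 9, 24, 23, 17, 37]

Final stack: [46, 16, 9, 24, 23, 17, 37]


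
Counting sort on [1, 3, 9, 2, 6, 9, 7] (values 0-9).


Input: [1, 3, 9, 2, 6, 9, 7]
Counts: [0, 1, 1, 1, 0, 0, 1, 1, 0, 2]

Sorted: [1, 2, 3, 6, 7, 9, 9]


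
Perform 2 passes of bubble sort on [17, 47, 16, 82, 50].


Initial: [17, 47, 16, 82, 50]
Pass 1: [17, 16, 47, 50, 82] (2 swaps)
Pass 2: [16, 17, 47, 50, 82] (1 swaps)

After 2 passes: [16, 17, 47, 50, 82]


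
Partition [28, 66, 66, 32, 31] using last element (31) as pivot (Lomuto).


Pivot: 31
  28 <= 31: advance i (no swap)
Place pivot at 1: [28, 31, 66, 32, 66]

Partitioned: [28, 31, 66, 32, 66]


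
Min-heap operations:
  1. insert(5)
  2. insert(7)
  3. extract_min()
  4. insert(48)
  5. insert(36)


insert(5) -> [5]
insert(7) -> [5, 7]
extract_min()->5, [7]
insert(48) -> [7, 48]
insert(36) -> [7, 48, 36]

Final heap: [7, 48, 36]


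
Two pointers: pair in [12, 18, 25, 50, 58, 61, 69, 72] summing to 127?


lo=0(12)+hi=7(72)=84
lo=1(18)+hi=7(72)=90
lo=2(25)+hi=7(72)=97
lo=3(50)+hi=7(72)=122
lo=4(58)+hi=7(72)=130
lo=4(58)+hi=6(69)=127

Yes: 58+69=127


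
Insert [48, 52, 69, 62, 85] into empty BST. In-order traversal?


Insert 48: root
Insert 52: R from 48
Insert 69: R from 48 -> R from 52
Insert 62: R from 48 -> R from 52 -> L from 69
Insert 85: R from 48 -> R from 52 -> R from 69

In-order: [48, 52, 62, 69, 85]


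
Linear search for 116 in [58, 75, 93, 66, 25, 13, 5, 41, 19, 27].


i=0: 58!=116
i=1: 75!=116
i=2: 93!=116
i=3: 66!=116
i=4: 25!=116
i=5: 13!=116
i=6: 5!=116
i=7: 41!=116
i=8: 19!=116
i=9: 27!=116

Not found, 10 comps


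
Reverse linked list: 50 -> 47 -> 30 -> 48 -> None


Step 1: curr=50, set curr.next=prev(None) | reversed so far: 50
Step 2: curr=47, set curr.next=prev(50) | reversed so far: 47 -> 50
Step 3: curr=30, set curr.next=prev(47) | reversed so far: 30 -> 47 -> 50
Step 4: curr=48, set curr.next=prev(30) | reversed so far: 48 -> 30 -> 47 -> 50

48 -> 30 -> 47 -> 50 -> None


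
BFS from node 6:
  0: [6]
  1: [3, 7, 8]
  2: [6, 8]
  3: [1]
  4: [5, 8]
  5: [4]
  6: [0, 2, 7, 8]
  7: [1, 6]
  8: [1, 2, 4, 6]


Visit 6, enqueue [0, 2, 7, 8]
Visit 0, enqueue []
Visit 2, enqueue []
Visit 7, enqueue [1]
Visit 8, enqueue [4]
Visit 1, enqueue [3]
Visit 4, enqueue [5]
Visit 3, enqueue []
Visit 5, enqueue []

BFS order: [6, 0, 2, 7, 8, 1, 4, 3, 5]


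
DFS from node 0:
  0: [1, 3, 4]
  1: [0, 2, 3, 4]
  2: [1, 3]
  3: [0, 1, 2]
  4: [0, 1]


Visit 0, push [4, 3, 1]
Visit 1, push [4, 3, 2]
Visit 2, push [3]
Visit 3, push []
Visit 4, push []

DFS order: [0, 1, 2, 3, 4]


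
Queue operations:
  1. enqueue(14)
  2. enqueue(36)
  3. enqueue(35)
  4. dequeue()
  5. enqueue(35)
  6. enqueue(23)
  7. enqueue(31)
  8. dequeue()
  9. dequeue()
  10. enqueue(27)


enqueue(14) -> [14]
enqueue(36) -> [14, 36]
enqueue(35) -> [14, 36, 35]
dequeue()->14, [36, 35]
enqueue(35) -> [36, 35, 35]
enqueue(23) -> [36, 35, 35, 23]
enqueue(31) -> [36, 35, 35, 23, 31]
dequeue()->36, [35, 35, 23, 31]
dequeue()->35, [35, 23, 31]
enqueue(27) -> [35, 23, 31, 27]

Final queue: [35, 23, 31, 27]


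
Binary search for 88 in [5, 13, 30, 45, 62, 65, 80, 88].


Step 1: lo=0, hi=7, mid=3, val=45
Step 2: lo=4, hi=7, mid=5, val=65
Step 3: lo=6, hi=7, mid=6, val=80
Step 4: lo=7, hi=7, mid=7, val=88

Found at index 7


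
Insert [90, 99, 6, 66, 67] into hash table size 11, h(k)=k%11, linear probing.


Insert 90: h=2 -> slot 2
Insert 99: h=0 -> slot 0
Insert 6: h=6 -> slot 6
Insert 66: h=0, 1 probes -> slot 1
Insert 67: h=1, 2 probes -> slot 3

Table: [99, 66, 90, 67, None, None, 6, None, None, None, None]


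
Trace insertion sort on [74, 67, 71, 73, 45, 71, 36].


Initial: [74, 67, 71, 73, 45, 71, 36]
Insert 67: [67, 74, 71, 73, 45, 71, 36]
Insert 71: [67, 71, 74, 73, 45, 71, 36]
Insert 73: [67, 71, 73, 74, 45, 71, 36]
Insert 45: [45, 67, 71, 73, 74, 71, 36]
Insert 71: [45, 67, 71, 71, 73, 74, 36]
Insert 36: [36, 45, 67, 71, 71, 73, 74]

Sorted: [36, 45, 67, 71, 71, 73, 74]


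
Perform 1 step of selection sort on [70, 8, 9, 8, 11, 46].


Initial: [70, 8, 9, 8, 11, 46]
Step 1: min=8 at 1
  Swap: [8, 70, 9, 8, 11, 46]

After 1 step: [8, 70, 9, 8, 11, 46]


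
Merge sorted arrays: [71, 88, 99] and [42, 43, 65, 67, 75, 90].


Take 42 from B
Take 43 from B
Take 65 from B
Take 67 from B
Take 71 from A
Take 75 from B
Take 88 from A
Take 90 from B

Merged: [42, 43, 65, 67, 71, 75, 88, 90, 99]


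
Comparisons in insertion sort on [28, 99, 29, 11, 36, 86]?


Algorithm: insertion sort
Input: [28, 99, 29, 11, 36, 86]
Sorted: [11, 28, 29, 36, 86, 99]

10


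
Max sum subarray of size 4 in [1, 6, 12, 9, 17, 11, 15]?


[0:4]: 28
[1:5]: 44
[2:6]: 49
[3:7]: 52

Max: 52 at [3:7]


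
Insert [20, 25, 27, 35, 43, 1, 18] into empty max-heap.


Insert 20: [20]
Insert 25: [25, 20]
Insert 27: [27, 20, 25]
Insert 35: [35, 27, 25, 20]
Insert 43: [43, 35, 25, 20, 27]
Insert 1: [43, 35, 25, 20, 27, 1]
Insert 18: [43, 35, 25, 20, 27, 1, 18]

Final heap: [43, 35, 25, 20, 27, 1, 18]


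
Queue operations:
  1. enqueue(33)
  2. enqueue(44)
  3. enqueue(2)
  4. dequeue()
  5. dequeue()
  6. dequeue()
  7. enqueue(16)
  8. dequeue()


enqueue(33) -> [33]
enqueue(44) -> [33, 44]
enqueue(2) -> [33, 44, 2]
dequeue()->33, [44, 2]
dequeue()->44, [2]
dequeue()->2, []
enqueue(16) -> [16]
dequeue()->16, []

Final queue: []


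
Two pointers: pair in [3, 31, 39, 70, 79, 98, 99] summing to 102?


lo=0(3)+hi=6(99)=102

Yes: 3+99=102


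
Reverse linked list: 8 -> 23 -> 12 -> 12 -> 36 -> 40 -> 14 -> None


Step 1: curr=8, set curr.next=prev(None) | reversed so far: 8
Step 2: curr=23, set curr.next=prev(8) | reversed so far: 23 -> 8
Step 3: curr=12, set curr.next=prev(23) | reversed so far: 12 -> 23 -> 8
Step 4: curr=12, set curr.next=prev(12) | reversed so far: 12 -> 12 -> 23 -> 8
Step 5: curr=36, set curr.next=prev(12) | reversed so far: 36 -> 12 -> 12 -> 23 -> 8
Step 6: curr=40, set curr.next=prev(36) | reversed so far: 40 -> 36 -> 12 -> 12 -> 23 -> 8
Step 7: curr=14, set curr.next=prev(40) | reversed so far: 14 -> 40 -> 36 -> 12 -> 12 -> 23 -> 8

14 -> 40 -> 36 -> 12 -> 12 -> 23 -> 8 -> None


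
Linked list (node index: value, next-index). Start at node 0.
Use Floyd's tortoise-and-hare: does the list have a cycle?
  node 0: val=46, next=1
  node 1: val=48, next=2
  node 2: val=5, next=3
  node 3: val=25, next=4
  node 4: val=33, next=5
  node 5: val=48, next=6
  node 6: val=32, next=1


Floyd's tortoise (slow, +1) and hare (fast, +2):
  init: slow=0, fast=0
  step 1: slow=1, fast=2
  step 2: slow=2, fast=4
  step 3: slow=3, fast=6
  step 4: slow=4, fast=2
  step 5: slow=5, fast=4
  step 6: slow=6, fast=6
  slow == fast at node 6: cycle detected

Cycle: yes


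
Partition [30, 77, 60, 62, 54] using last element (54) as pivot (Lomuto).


Pivot: 54
  30 <= 54: advance i (no swap)
Place pivot at 1: [30, 54, 60, 62, 77]

Partitioned: [30, 54, 60, 62, 77]


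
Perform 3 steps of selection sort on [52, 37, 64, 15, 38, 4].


Initial: [52, 37, 64, 15, 38, 4]
Step 1: min=4 at 5
  Swap: [4, 37, 64, 15, 38, 52]
Step 2: min=15 at 3
  Swap: [4, 15, 64, 37, 38, 52]
Step 3: min=37 at 3
  Swap: [4, 15, 37, 64, 38, 52]

After 3 steps: [4, 15, 37, 64, 38, 52]


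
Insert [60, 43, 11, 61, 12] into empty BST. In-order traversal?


Insert 60: root
Insert 43: L from 60
Insert 11: L from 60 -> L from 43
Insert 61: R from 60
Insert 12: L from 60 -> L from 43 -> R from 11

In-order: [11, 12, 43, 60, 61]


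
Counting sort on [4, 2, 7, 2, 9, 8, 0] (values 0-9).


Input: [4, 2, 7, 2, 9, 8, 0]
Counts: [1, 0, 2, 0, 1, 0, 0, 1, 1, 1]

Sorted: [0, 2, 2, 4, 7, 8, 9]


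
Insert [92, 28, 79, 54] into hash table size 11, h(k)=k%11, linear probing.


Insert 92: h=4 -> slot 4
Insert 28: h=6 -> slot 6
Insert 79: h=2 -> slot 2
Insert 54: h=10 -> slot 10

Table: [None, None, 79, None, 92, None, 28, None, None, None, 54]


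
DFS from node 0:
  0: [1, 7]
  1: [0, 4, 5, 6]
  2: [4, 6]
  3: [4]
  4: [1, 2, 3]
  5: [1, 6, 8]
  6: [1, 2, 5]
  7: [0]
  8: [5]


Visit 0, push [7, 1]
Visit 1, push [6, 5, 4]
Visit 4, push [3, 2]
Visit 2, push [6]
Visit 6, push [5]
Visit 5, push [8]
Visit 8, push []
Visit 3, push []
Visit 7, push []

DFS order: [0, 1, 4, 2, 6, 5, 8, 3, 7]


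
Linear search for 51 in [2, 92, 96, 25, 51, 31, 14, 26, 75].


i=0: 2!=51
i=1: 92!=51
i=2: 96!=51
i=3: 25!=51
i=4: 51==51 found!

Found at 4, 5 comps


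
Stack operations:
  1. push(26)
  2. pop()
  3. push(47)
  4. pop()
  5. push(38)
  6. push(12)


push(26) -> [26]
pop()->26, []
push(47) -> [47]
pop()->47, []
push(38) -> [38]
push(12) -> [38, 12]

Final stack: [38, 12]


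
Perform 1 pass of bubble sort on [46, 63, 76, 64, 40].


Initial: [46, 63, 76, 64, 40]
Pass 1: [46, 63, 64, 40, 76] (2 swaps)

After 1 pass: [46, 63, 64, 40, 76]


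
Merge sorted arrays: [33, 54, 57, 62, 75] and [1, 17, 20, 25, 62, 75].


Take 1 from B
Take 17 from B
Take 20 from B
Take 25 from B
Take 33 from A
Take 54 from A
Take 57 from A
Take 62 from A
Take 62 from B
Take 75 from A

Merged: [1, 17, 20, 25, 33, 54, 57, 62, 62, 75, 75]


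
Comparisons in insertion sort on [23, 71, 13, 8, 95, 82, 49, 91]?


Algorithm: insertion sort
Input: [23, 71, 13, 8, 95, 82, 49, 91]
Sorted: [8, 13, 23, 49, 71, 82, 91, 95]

15


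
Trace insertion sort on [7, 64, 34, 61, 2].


Initial: [7, 64, 34, 61, 2]
Insert 64: [7, 64, 34, 61, 2]
Insert 34: [7, 34, 64, 61, 2]
Insert 61: [7, 34, 61, 64, 2]
Insert 2: [2, 7, 34, 61, 64]

Sorted: [2, 7, 34, 61, 64]


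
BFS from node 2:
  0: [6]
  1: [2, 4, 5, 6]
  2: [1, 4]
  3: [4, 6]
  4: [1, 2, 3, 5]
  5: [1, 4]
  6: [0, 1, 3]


Visit 2, enqueue [1, 4]
Visit 1, enqueue [5, 6]
Visit 4, enqueue [3]
Visit 5, enqueue []
Visit 6, enqueue [0]
Visit 3, enqueue []
Visit 0, enqueue []

BFS order: [2, 1, 4, 5, 6, 3, 0]


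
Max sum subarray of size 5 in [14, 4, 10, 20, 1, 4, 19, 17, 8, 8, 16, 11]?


[0:5]: 49
[1:6]: 39
[2:7]: 54
[3:8]: 61
[4:9]: 49
[5:10]: 56
[6:11]: 68
[7:12]: 60

Max: 68 at [6:11]


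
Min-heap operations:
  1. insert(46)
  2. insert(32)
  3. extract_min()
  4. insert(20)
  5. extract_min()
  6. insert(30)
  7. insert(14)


insert(46) -> [46]
insert(32) -> [32, 46]
extract_min()->32, [46]
insert(20) -> [20, 46]
extract_min()->20, [46]
insert(30) -> [30, 46]
insert(14) -> [14, 46, 30]

Final heap: [14, 46, 30]


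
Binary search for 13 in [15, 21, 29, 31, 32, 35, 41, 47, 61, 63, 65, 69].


Step 1: lo=0, hi=11, mid=5, val=35
Step 2: lo=0, hi=4, mid=2, val=29
Step 3: lo=0, hi=1, mid=0, val=15

Not found


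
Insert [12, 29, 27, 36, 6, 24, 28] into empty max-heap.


Insert 12: [12]
Insert 29: [29, 12]
Insert 27: [29, 12, 27]
Insert 36: [36, 29, 27, 12]
Insert 6: [36, 29, 27, 12, 6]
Insert 24: [36, 29, 27, 12, 6, 24]
Insert 28: [36, 29, 28, 12, 6, 24, 27]

Final heap: [36, 29, 28, 12, 6, 24, 27]


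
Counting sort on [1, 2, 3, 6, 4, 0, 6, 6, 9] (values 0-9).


Input: [1, 2, 3, 6, 4, 0, 6, 6, 9]
Counts: [1, 1, 1, 1, 1, 0, 3, 0, 0, 1]

Sorted: [0, 1, 2, 3, 4, 6, 6, 6, 9]


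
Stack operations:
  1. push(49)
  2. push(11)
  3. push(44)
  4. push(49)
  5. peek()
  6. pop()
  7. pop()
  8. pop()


push(49) -> [49]
push(11) -> [49, 11]
push(44) -> [49, 11, 44]
push(49) -> [49, 11, 44, 49]
peek()->49
pop()->49, [49, 11, 44]
pop()->44, [49, 11]
pop()->11, [49]

Final stack: [49]


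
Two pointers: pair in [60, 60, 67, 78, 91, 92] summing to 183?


lo=0(60)+hi=5(92)=152
lo=1(60)+hi=5(92)=152
lo=2(67)+hi=5(92)=159
lo=3(78)+hi=5(92)=170
lo=4(91)+hi=5(92)=183

Yes: 91+92=183


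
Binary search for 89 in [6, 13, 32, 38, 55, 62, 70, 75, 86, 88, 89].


Step 1: lo=0, hi=10, mid=5, val=62
Step 2: lo=6, hi=10, mid=8, val=86
Step 3: lo=9, hi=10, mid=9, val=88
Step 4: lo=10, hi=10, mid=10, val=89

Found at index 10


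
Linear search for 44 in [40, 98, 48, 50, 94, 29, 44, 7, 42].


i=0: 40!=44
i=1: 98!=44
i=2: 48!=44
i=3: 50!=44
i=4: 94!=44
i=5: 29!=44
i=6: 44==44 found!

Found at 6, 7 comps


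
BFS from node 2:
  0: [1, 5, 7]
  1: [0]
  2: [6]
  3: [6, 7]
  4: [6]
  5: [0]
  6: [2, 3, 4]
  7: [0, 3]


Visit 2, enqueue [6]
Visit 6, enqueue [3, 4]
Visit 3, enqueue [7]
Visit 4, enqueue []
Visit 7, enqueue [0]
Visit 0, enqueue [1, 5]
Visit 1, enqueue []
Visit 5, enqueue []

BFS order: [2, 6, 3, 4, 7, 0, 1, 5]


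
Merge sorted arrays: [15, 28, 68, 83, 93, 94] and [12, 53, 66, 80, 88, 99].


Take 12 from B
Take 15 from A
Take 28 from A
Take 53 from B
Take 66 from B
Take 68 from A
Take 80 from B
Take 83 from A
Take 88 from B
Take 93 from A
Take 94 from A

Merged: [12, 15, 28, 53, 66, 68, 80, 83, 88, 93, 94, 99]


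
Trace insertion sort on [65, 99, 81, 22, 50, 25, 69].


Initial: [65, 99, 81, 22, 50, 25, 69]
Insert 99: [65, 99, 81, 22, 50, 25, 69]
Insert 81: [65, 81, 99, 22, 50, 25, 69]
Insert 22: [22, 65, 81, 99, 50, 25, 69]
Insert 50: [22, 50, 65, 81, 99, 25, 69]
Insert 25: [22, 25, 50, 65, 81, 99, 69]
Insert 69: [22, 25, 50, 65, 69, 81, 99]

Sorted: [22, 25, 50, 65, 69, 81, 99]


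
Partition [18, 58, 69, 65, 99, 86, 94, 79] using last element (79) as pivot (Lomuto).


Pivot: 79
  18 <= 79: advance i (no swap)
  58 <= 79: advance i (no swap)
  69 <= 79: advance i (no swap)
  65 <= 79: advance i (no swap)
Place pivot at 4: [18, 58, 69, 65, 79, 86, 94, 99]

Partitioned: [18, 58, 69, 65, 79, 86, 94, 99]


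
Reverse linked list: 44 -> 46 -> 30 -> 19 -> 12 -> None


Step 1: curr=44, set curr.next=prev(None) | reversed so far: 44
Step 2: curr=46, set curr.next=prev(44) | reversed so far: 46 -> 44
Step 3: curr=30, set curr.next=prev(46) | reversed so far: 30 -> 46 -> 44
Step 4: curr=19, set curr.next=prev(30) | reversed so far: 19 -> 30 -> 46 -> 44
Step 5: curr=12, set curr.next=prev(19) | reversed so far: 12 -> 19 -> 30 -> 46 -> 44

12 -> 19 -> 30 -> 46 -> 44 -> None


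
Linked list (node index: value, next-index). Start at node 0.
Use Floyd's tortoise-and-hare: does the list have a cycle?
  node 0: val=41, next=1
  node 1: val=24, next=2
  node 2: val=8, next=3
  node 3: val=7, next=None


Floyd's tortoise (slow, +1) and hare (fast, +2):
  init: slow=0, fast=0
  step 1: slow=1, fast=2
  step 2: fast 2->3->None, no cycle

Cycle: no


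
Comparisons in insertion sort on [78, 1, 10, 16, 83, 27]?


Algorithm: insertion sort
Input: [78, 1, 10, 16, 83, 27]
Sorted: [1, 10, 16, 27, 78, 83]

9


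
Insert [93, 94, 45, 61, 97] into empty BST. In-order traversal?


Insert 93: root
Insert 94: R from 93
Insert 45: L from 93
Insert 61: L from 93 -> R from 45
Insert 97: R from 93 -> R from 94

In-order: [45, 61, 93, 94, 97]


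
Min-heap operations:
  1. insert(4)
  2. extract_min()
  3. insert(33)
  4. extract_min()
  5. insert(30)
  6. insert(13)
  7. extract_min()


insert(4) -> [4]
extract_min()->4, []
insert(33) -> [33]
extract_min()->33, []
insert(30) -> [30]
insert(13) -> [13, 30]
extract_min()->13, [30]

Final heap: [30]


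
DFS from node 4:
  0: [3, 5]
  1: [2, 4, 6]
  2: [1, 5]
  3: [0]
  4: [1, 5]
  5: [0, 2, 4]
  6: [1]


Visit 4, push [5, 1]
Visit 1, push [6, 2]
Visit 2, push [5]
Visit 5, push [0]
Visit 0, push [3]
Visit 3, push []
Visit 6, push []

DFS order: [4, 1, 2, 5, 0, 3, 6]


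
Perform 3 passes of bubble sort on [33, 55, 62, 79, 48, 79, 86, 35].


Initial: [33, 55, 62, 79, 48, 79, 86, 35]
Pass 1: [33, 55, 62, 48, 79, 79, 35, 86] (2 swaps)
Pass 2: [33, 55, 48, 62, 79, 35, 79, 86] (2 swaps)
Pass 3: [33, 48, 55, 62, 35, 79, 79, 86] (2 swaps)

After 3 passes: [33, 48, 55, 62, 35, 79, 79, 86]


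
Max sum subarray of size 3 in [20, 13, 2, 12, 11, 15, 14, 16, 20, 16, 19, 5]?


[0:3]: 35
[1:4]: 27
[2:5]: 25
[3:6]: 38
[4:7]: 40
[5:8]: 45
[6:9]: 50
[7:10]: 52
[8:11]: 55
[9:12]: 40

Max: 55 at [8:11]


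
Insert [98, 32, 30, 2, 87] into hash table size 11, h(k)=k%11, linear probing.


Insert 98: h=10 -> slot 10
Insert 32: h=10, 1 probes -> slot 0
Insert 30: h=8 -> slot 8
Insert 2: h=2 -> slot 2
Insert 87: h=10, 2 probes -> slot 1

Table: [32, 87, 2, None, None, None, None, None, 30, None, 98]


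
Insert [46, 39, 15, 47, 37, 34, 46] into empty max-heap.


Insert 46: [46]
Insert 39: [46, 39]
Insert 15: [46, 39, 15]
Insert 47: [47, 46, 15, 39]
Insert 37: [47, 46, 15, 39, 37]
Insert 34: [47, 46, 34, 39, 37, 15]
Insert 46: [47, 46, 46, 39, 37, 15, 34]

Final heap: [47, 46, 46, 39, 37, 15, 34]


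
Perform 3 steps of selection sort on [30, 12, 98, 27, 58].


Initial: [30, 12, 98, 27, 58]
Step 1: min=12 at 1
  Swap: [12, 30, 98, 27, 58]
Step 2: min=27 at 3
  Swap: [12, 27, 98, 30, 58]
Step 3: min=30 at 3
  Swap: [12, 27, 30, 98, 58]

After 3 steps: [12, 27, 30, 98, 58]


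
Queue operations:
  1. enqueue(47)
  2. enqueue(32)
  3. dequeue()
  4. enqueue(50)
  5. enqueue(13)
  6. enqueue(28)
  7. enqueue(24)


enqueue(47) -> [47]
enqueue(32) -> [47, 32]
dequeue()->47, [32]
enqueue(50) -> [32, 50]
enqueue(13) -> [32, 50, 13]
enqueue(28) -> [32, 50, 13, 28]
enqueue(24) -> [32, 50, 13, 28, 24]

Final queue: [32, 50, 13, 28, 24]


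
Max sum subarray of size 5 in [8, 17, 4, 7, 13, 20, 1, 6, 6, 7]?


[0:5]: 49
[1:6]: 61
[2:7]: 45
[3:8]: 47
[4:9]: 46
[5:10]: 40

Max: 61 at [1:6]


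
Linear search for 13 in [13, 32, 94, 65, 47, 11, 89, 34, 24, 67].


i=0: 13==13 found!

Found at 0, 1 comps


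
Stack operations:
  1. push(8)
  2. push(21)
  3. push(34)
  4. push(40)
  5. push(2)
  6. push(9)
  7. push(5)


push(8) -> [8]
push(21) -> [8, 21]
push(34) -> [8, 21, 34]
push(40) -> [8, 21, 34, 40]
push(2) -> [8, 21, 34, 40, 2]
push(9) -> [8, 21, 34, 40, 2, 9]
push(5) -> [8, 21, 34, 40, 2, 9, 5]

Final stack: [8, 21, 34, 40, 2, 9, 5]


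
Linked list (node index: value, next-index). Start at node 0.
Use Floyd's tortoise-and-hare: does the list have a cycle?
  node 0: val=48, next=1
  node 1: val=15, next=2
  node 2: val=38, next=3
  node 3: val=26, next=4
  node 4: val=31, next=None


Floyd's tortoise (slow, +1) and hare (fast, +2):
  init: slow=0, fast=0
  step 1: slow=1, fast=2
  step 2: slow=2, fast=4
  step 3: fast -> None, no cycle

Cycle: no


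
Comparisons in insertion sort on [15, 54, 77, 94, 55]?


Algorithm: insertion sort
Input: [15, 54, 77, 94, 55]
Sorted: [15, 54, 55, 77, 94]

6


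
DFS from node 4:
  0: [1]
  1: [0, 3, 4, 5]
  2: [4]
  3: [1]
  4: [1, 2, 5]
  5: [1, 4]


Visit 4, push [5, 2, 1]
Visit 1, push [5, 3, 0]
Visit 0, push []
Visit 3, push []
Visit 5, push []
Visit 2, push []

DFS order: [4, 1, 0, 3, 5, 2]


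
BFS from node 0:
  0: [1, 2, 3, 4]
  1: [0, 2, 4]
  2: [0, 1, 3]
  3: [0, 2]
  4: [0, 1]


Visit 0, enqueue [1, 2, 3, 4]
Visit 1, enqueue []
Visit 2, enqueue []
Visit 3, enqueue []
Visit 4, enqueue []

BFS order: [0, 1, 2, 3, 4]


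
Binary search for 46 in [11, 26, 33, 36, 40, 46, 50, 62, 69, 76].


Step 1: lo=0, hi=9, mid=4, val=40
Step 2: lo=5, hi=9, mid=7, val=62
Step 3: lo=5, hi=6, mid=5, val=46

Found at index 5


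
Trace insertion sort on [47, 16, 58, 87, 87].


Initial: [47, 16, 58, 87, 87]
Insert 16: [16, 47, 58, 87, 87]
Insert 58: [16, 47, 58, 87, 87]
Insert 87: [16, 47, 58, 87, 87]
Insert 87: [16, 47, 58, 87, 87]

Sorted: [16, 47, 58, 87, 87]


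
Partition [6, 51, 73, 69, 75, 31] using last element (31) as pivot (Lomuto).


Pivot: 31
  6 <= 31: advance i (no swap)
Place pivot at 1: [6, 31, 73, 69, 75, 51]

Partitioned: [6, 31, 73, 69, 75, 51]


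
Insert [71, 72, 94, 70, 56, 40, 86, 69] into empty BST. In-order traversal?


Insert 71: root
Insert 72: R from 71
Insert 94: R from 71 -> R from 72
Insert 70: L from 71
Insert 56: L from 71 -> L from 70
Insert 40: L from 71 -> L from 70 -> L from 56
Insert 86: R from 71 -> R from 72 -> L from 94
Insert 69: L from 71 -> L from 70 -> R from 56

In-order: [40, 56, 69, 70, 71, 72, 86, 94]


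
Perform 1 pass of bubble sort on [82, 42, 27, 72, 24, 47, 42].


Initial: [82, 42, 27, 72, 24, 47, 42]
Pass 1: [42, 27, 72, 24, 47, 42, 82] (6 swaps)

After 1 pass: [42, 27, 72, 24, 47, 42, 82]


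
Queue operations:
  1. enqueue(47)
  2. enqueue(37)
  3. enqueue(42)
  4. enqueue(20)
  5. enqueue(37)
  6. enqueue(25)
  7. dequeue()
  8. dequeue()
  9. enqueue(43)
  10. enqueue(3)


enqueue(47) -> [47]
enqueue(37) -> [47, 37]
enqueue(42) -> [47, 37, 42]
enqueue(20) -> [47, 37, 42, 20]
enqueue(37) -> [47, 37, 42, 20, 37]
enqueue(25) -> [47, 37, 42, 20, 37, 25]
dequeue()->47, [37, 42, 20, 37, 25]
dequeue()->37, [42, 20, 37, 25]
enqueue(43) -> [42, 20, 37, 25, 43]
enqueue(3) -> [42, 20, 37, 25, 43, 3]

Final queue: [42, 20, 37, 25, 43, 3]


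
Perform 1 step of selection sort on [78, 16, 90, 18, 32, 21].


Initial: [78, 16, 90, 18, 32, 21]
Step 1: min=16 at 1
  Swap: [16, 78, 90, 18, 32, 21]

After 1 step: [16, 78, 90, 18, 32, 21]


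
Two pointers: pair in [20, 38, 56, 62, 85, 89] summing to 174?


lo=0(20)+hi=5(89)=109
lo=1(38)+hi=5(89)=127
lo=2(56)+hi=5(89)=145
lo=3(62)+hi=5(89)=151
lo=4(85)+hi=5(89)=174

Yes: 85+89=174


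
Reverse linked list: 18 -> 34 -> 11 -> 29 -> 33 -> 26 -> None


Step 1: curr=18, set curr.next=prev(None) | reversed so far: 18
Step 2: curr=34, set curr.next=prev(18) | reversed so far: 34 -> 18
Step 3: curr=11, set curr.next=prev(34) | reversed so far: 11 -> 34 -> 18
Step 4: curr=29, set curr.next=prev(11) | reversed so far: 29 -> 11 -> 34 -> 18
Step 5: curr=33, set curr.next=prev(29) | reversed so far: 33 -> 29 -> 11 -> 34 -> 18
Step 6: curr=26, set curr.next=prev(33) | reversed so far: 26 -> 33 -> 29 -> 11 -> 34 -> 18

26 -> 33 -> 29 -> 11 -> 34 -> 18 -> None


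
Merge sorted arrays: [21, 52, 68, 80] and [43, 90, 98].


Take 21 from A
Take 43 from B
Take 52 from A
Take 68 from A
Take 80 from A

Merged: [21, 43, 52, 68, 80, 90, 98]


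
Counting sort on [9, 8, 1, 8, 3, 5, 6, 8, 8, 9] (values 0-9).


Input: [9, 8, 1, 8, 3, 5, 6, 8, 8, 9]
Counts: [0, 1, 0, 1, 0, 1, 1, 0, 4, 2]

Sorted: [1, 3, 5, 6, 8, 8, 8, 8, 9, 9]


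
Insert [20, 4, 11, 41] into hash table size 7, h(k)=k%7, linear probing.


Insert 20: h=6 -> slot 6
Insert 4: h=4 -> slot 4
Insert 11: h=4, 1 probes -> slot 5
Insert 41: h=6, 1 probes -> slot 0

Table: [41, None, None, None, 4, 11, 20]


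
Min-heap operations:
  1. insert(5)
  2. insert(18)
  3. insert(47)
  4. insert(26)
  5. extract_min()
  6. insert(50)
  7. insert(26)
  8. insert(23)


insert(5) -> [5]
insert(18) -> [5, 18]
insert(47) -> [5, 18, 47]
insert(26) -> [5, 18, 47, 26]
extract_min()->5, [18, 26, 47]
insert(50) -> [18, 26, 47, 50]
insert(26) -> [18, 26, 47, 50, 26]
insert(23) -> [18, 26, 23, 50, 26, 47]

Final heap: [18, 26, 23, 50, 26, 47]


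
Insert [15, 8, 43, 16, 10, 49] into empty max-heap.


Insert 15: [15]
Insert 8: [15, 8]
Insert 43: [43, 8, 15]
Insert 16: [43, 16, 15, 8]
Insert 10: [43, 16, 15, 8, 10]
Insert 49: [49, 16, 43, 8, 10, 15]

Final heap: [49, 16, 43, 8, 10, 15]


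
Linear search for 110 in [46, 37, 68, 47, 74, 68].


i=0: 46!=110
i=1: 37!=110
i=2: 68!=110
i=3: 47!=110
i=4: 74!=110
i=5: 68!=110

Not found, 6 comps


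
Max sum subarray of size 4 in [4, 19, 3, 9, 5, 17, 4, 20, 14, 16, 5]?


[0:4]: 35
[1:5]: 36
[2:6]: 34
[3:7]: 35
[4:8]: 46
[5:9]: 55
[6:10]: 54
[7:11]: 55

Max: 55 at [5:9]


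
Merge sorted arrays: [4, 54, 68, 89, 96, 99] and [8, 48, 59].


Take 4 from A
Take 8 from B
Take 48 from B
Take 54 from A
Take 59 from B

Merged: [4, 8, 48, 54, 59, 68, 89, 96, 99]


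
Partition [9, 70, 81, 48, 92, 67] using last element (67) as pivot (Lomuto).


Pivot: 67
  9 <= 67: advance i (no swap)
  48 <= 67: swap -> [9, 48, 81, 70, 92, 67]
Place pivot at 2: [9, 48, 67, 70, 92, 81]

Partitioned: [9, 48, 67, 70, 92, 81]


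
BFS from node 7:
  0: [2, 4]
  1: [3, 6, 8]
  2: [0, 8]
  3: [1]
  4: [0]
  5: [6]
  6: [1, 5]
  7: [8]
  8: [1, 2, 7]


Visit 7, enqueue [8]
Visit 8, enqueue [1, 2]
Visit 1, enqueue [3, 6]
Visit 2, enqueue [0]
Visit 3, enqueue []
Visit 6, enqueue [5]
Visit 0, enqueue [4]
Visit 5, enqueue []
Visit 4, enqueue []

BFS order: [7, 8, 1, 2, 3, 6, 0, 5, 4]


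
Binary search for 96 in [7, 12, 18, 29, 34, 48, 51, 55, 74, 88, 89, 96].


Step 1: lo=0, hi=11, mid=5, val=48
Step 2: lo=6, hi=11, mid=8, val=74
Step 3: lo=9, hi=11, mid=10, val=89
Step 4: lo=11, hi=11, mid=11, val=96

Found at index 11


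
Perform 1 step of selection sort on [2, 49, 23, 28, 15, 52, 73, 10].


Initial: [2, 49, 23, 28, 15, 52, 73, 10]
Step 1: min=2 at 0
  Swap: [2, 49, 23, 28, 15, 52, 73, 10]

After 1 step: [2, 49, 23, 28, 15, 52, 73, 10]


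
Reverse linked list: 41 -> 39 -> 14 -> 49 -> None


Step 1: curr=41, set curr.next=prev(None) | reversed so far: 41
Step 2: curr=39, set curr.next=prev(41) | reversed so far: 39 -> 41
Step 3: curr=14, set curr.next=prev(39) | reversed so far: 14 -> 39 -> 41
Step 4: curr=49, set curr.next=prev(14) | reversed so far: 49 -> 14 -> 39 -> 41

49 -> 14 -> 39 -> 41 -> None


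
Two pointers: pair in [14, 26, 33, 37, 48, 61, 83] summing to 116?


lo=0(14)+hi=6(83)=97
lo=1(26)+hi=6(83)=109
lo=2(33)+hi=6(83)=116

Yes: 33+83=116


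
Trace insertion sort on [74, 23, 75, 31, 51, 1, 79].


Initial: [74, 23, 75, 31, 51, 1, 79]
Insert 23: [23, 74, 75, 31, 51, 1, 79]
Insert 75: [23, 74, 75, 31, 51, 1, 79]
Insert 31: [23, 31, 74, 75, 51, 1, 79]
Insert 51: [23, 31, 51, 74, 75, 1, 79]
Insert 1: [1, 23, 31, 51, 74, 75, 79]
Insert 79: [1, 23, 31, 51, 74, 75, 79]

Sorted: [1, 23, 31, 51, 74, 75, 79]
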